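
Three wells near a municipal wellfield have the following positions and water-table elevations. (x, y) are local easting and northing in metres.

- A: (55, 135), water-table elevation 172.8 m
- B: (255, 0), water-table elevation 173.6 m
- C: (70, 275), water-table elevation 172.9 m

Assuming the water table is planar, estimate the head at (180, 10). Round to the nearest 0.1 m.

173.3 m

Differences from A: to B (Δx, Δy, Δh) = (200, -135, +0.8); to C = (15, 140, +0.1).
Solve a·Δx + b·Δy = Δh: det = 200·140 − 15·(-135) = 30025.
∂h/∂x = [(+0.8)·140 − (+0.1)·(-135)] / 30025 = +0.004180
∂h/∂y = [200·(+0.1) − 15·(+0.8)] / 30025 = +0.0002664
h(180, 10) = 172.8 + (+0.004180)·(125) + (+0.0002664)·(-125) = 172.8 +0.522 -0.033 = 173.289 m.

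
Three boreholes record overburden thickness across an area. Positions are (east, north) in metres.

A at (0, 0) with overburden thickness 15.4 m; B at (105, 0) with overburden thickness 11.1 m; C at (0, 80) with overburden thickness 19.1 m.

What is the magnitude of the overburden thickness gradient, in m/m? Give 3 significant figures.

0.0618 m/m

∂d/∂x = (11.1 − 15.4) / (105 − 0) = -0.04095
∂d/∂y = (19.1 − 15.4) / (80 − 0) = +0.04625
|∇f| = √(-0.04095² + 0.04625²) = 0.06177 m/m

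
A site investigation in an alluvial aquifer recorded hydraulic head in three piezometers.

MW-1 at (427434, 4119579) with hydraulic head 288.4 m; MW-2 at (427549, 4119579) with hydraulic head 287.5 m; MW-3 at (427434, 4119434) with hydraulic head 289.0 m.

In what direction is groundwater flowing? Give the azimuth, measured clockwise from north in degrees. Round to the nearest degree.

062°

∂h/∂x = (287.5 − 288.4) / (427549 − 427434) = -0.007826
∂h/∂y = (289.0 − 288.4) / (4119434 − 4119579) = -0.004138
Flow direction (−∇h) has components (+0.007826 E, +0.004138 N).
Azimuth = atan2(E, N) = atan2(+0.007826, +0.004138) = 62.1° ≈ 062°.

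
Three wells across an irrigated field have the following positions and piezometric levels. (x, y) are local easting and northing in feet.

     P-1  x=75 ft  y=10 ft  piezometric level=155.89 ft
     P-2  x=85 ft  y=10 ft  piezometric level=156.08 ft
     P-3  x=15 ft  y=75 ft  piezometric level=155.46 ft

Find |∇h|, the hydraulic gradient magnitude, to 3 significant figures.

0.0219

Taking P-1 as reference: P-2−P-1 = (10, 0, +0.19); P-3−P-1 = (-60, 65, -0.43).
Solve a·Δx + b·Δy = Δh: det = 10·65 − (-60)·0 = 650.
∂h/∂x = [(+0.19)·65 − (-0.43)·0] / 650 = +0.01900
∂h/∂y = [10·(-0.43) − (-60)·(+0.19)] / 650 = +0.01092
|∇h| = √(0.01900² + 0.01092²) = 0.02191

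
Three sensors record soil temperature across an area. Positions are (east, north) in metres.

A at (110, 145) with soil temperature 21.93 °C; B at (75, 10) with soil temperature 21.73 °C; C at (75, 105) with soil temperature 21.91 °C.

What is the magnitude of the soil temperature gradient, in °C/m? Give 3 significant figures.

0.00248 °C/m

Three-point gradient (reference A): Δ to B = (-35, -135, -0.20), Δ to C = (-35, -40, -0.02).
∂T/∂x = -0.001594, ∂T/∂y = +0.001895 (det = -3325).
|∇f| = √(-0.001594² + 0.001895²) = 0.002476 °C/m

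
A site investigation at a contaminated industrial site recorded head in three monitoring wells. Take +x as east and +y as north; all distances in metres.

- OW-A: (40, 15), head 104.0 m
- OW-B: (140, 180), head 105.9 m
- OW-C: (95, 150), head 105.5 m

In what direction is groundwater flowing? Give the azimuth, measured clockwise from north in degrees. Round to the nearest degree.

191°

With h = a·x + b·y + c and OW-A as origin, the differences give:
  100·a + 165·b = +1.9
  55·a + 135·b = +1.5
Eliminate b (×135 and ×165, subtract): 4425·a = 9.00 → a = ∂h/∂x = +0.002034
Back-substitute: b = ∂h/∂y = +0.01028.
Flow direction (−∇h) has components (-0.002034 E, -0.01028 N).
Azimuth = atan2(E, N) = atan2(-0.002034, -0.01028) = 191.2° ≈ 191°.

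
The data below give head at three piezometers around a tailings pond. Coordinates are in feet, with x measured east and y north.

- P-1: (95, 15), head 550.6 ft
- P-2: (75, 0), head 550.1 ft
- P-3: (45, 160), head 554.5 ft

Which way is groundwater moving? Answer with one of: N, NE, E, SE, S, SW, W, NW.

S

With h = a·x + b·y + c and P-1 as origin, the differences give:
  (-20)·a + (-15)·b = -0.5
  (-50)·a + 145·b = +3.9
Eliminate b (×145 and ×(-15), subtract): -3650·a = -14.00 → a = ∂h/∂x = +0.003836
Back-substitute: b = ∂h/∂y = +0.02822.
Flow = −∇h = (-0.003836 east, -0.02822 north), which points south.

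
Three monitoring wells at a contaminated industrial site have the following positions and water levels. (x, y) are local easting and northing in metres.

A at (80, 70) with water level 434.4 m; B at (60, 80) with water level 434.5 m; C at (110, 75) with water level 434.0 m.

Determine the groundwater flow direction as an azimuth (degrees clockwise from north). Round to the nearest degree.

Taking A as reference: B−A = (-20, 10, +0.1); C−A = (30, 5, -0.4).
Determinant of the coordinate differences = (-20)·5 − 30·10 = -400.
∂h/∂x = [(+0.1)·5 − (-0.4)·10] / -400 = -0.01125
∂h/∂y = [(-20)·(-0.4) − 30·(+0.1)] / -400 = -0.01250
Flow direction (−∇h) has components (+0.01125 E, +0.01250 N).
Azimuth = atan2(E, N) = atan2(+0.01125, +0.01250) = 42.0° ≈ 042°.

042°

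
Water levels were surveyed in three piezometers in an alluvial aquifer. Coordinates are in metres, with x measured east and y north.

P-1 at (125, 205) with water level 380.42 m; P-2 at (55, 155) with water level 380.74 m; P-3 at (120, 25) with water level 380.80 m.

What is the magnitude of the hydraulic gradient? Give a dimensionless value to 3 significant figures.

0.00372

Taking P-1 as reference: P-2−P-1 = (-70, -50, +0.32); P-3−P-1 = (-5, -180, +0.38).
Determinant of the coordinate differences = (-70)·(-180) − (-5)·(-50) = 12350.
∂h/∂x = [(+0.32)·(-180) − (+0.38)·(-50)] / 12350 = -0.003126
∂h/∂y = [(-70)·(+0.38) − (-5)·(+0.32)] / 12350 = -0.002024
|∇h| = √(-0.003126² + -0.002024²) = 0.003724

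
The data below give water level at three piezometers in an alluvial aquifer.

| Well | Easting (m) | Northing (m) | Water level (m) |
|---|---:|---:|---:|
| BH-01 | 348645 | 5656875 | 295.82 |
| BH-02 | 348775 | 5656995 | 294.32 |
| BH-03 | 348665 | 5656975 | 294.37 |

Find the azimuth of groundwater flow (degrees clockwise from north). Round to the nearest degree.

351°

Three-point gradient (reference BH-01): Δ to BH-02 = (130, 120, -1.50), Δ to BH-03 = (20, 100, -1.45).
∂h/∂x = +0.002264, ∂h/∂y = -0.01495 (det = 10600).
Flow direction (−∇h) has components (-0.002264 E, +0.01495 N).
Azimuth = atan2(E, N) = atan2(-0.002264, +0.01495) = 351.4° ≈ 351°.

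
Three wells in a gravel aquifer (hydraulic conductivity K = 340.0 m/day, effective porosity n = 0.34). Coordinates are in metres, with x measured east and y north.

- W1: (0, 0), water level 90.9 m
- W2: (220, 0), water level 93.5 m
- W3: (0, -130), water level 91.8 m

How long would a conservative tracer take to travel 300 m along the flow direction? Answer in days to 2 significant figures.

∂h/∂x = (93.5 − 90.9) / (220 − 0) = +0.01182
∂h/∂y = (91.8 − 90.9) / (-130 − 0) = -0.006923
|∇h| = √(0.01182² + -0.006923²) = 0.0137
Seepage velocity v = K·i/n = 340.0 × 0.0137 / 0.34 = 13.7 m/day.
t = 300 / 13.7 = 21.9 days.

22 days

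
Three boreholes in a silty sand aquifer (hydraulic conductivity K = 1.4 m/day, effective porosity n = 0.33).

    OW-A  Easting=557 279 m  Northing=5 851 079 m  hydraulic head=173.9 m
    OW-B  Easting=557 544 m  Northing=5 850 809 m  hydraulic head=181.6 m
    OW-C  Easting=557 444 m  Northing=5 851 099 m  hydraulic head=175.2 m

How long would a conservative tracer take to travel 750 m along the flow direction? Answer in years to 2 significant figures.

With h = a·x + b·y + c and OW-A as origin, the differences give:
  265·a + (-270)·b = +7.7
  165·a + 20·b = +1.3
Eliminate b (×20 and ×(-270), subtract): 49850·a = 505.00 → a = ∂h/∂x = +0.01013
Back-substitute: b = ∂h/∂y = -0.01858.
|∇h| = √(0.01013² + -0.01858²) = 0.02116
Seepage velocity v = K·i/n = 1.4 × 0.02116 / 0.33 = 0.08977 m/day.
t = 750 / 0.08977 = 8355 days = 22.9 years.

23 years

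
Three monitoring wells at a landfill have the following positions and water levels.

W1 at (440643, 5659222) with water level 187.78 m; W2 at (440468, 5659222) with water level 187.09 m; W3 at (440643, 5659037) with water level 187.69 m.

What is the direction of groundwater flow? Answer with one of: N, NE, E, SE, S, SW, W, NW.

∂h/∂x = (187.09 − 187.78) / (440468 − 440643) = +0.003943
∂h/∂y = (187.69 − 187.78) / (5659037 − 5659222) = +0.0004865
Flow = −∇h = (-0.003943 east, -0.0004865 north), which points west.

W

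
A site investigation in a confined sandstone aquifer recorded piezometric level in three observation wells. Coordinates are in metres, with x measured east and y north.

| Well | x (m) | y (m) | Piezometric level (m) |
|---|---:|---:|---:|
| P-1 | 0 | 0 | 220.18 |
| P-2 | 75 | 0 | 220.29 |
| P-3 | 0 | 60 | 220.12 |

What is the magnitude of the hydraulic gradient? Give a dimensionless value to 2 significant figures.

0.0018

∂h/∂x = (220.29 − 220.18) / (75 − 0) = +0.001467
∂h/∂y = (220.12 − 220.18) / (60 − 0) = -0.001000
|∇h| = √(0.001467² + -0.001000²) = 0.001775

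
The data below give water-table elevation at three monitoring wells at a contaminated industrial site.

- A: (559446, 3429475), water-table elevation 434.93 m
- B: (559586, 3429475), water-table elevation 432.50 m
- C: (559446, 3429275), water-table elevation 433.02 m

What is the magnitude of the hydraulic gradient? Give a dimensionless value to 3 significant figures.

∂h/∂x = (432.50 − 434.93) / (559586 − 559446) = -0.01736
∂h/∂y = (433.02 − 434.93) / (3429275 − 3429475) = +0.009550
|∇h| = √(-0.01736² + 0.009550²) = 0.01981

0.0198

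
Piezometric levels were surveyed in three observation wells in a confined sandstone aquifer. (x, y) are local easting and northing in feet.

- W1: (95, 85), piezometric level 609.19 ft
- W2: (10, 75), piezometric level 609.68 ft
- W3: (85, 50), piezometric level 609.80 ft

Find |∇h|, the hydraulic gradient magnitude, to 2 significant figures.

0.017

With h = a·x + b·y + c and W1 as origin, the differences give:
  (-85)·a + (-10)·b = +0.49
  (-10)·a + (-35)·b = +0.61
Eliminate b (×(-35) and ×(-10), subtract): 2875·a = -11.050 → a = ∂h/∂x = -0.003843
Back-substitute: b = ∂h/∂y = -0.01633.
|∇h| = √(-0.003843² + -0.01633²) = 0.01678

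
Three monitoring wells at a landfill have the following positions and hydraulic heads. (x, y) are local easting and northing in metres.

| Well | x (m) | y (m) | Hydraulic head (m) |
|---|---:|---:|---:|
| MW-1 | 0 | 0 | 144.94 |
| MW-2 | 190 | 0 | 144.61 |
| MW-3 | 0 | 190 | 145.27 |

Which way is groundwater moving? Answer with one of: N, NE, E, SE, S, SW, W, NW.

∂h/∂x = (144.61 − 144.94) / (190 − 0) = -0.001737
∂h/∂y = (145.27 − 144.94) / (190 − 0) = +0.001737
Flow = −∇h = (+0.001737 east, -0.001737 north), which points southeast.

SE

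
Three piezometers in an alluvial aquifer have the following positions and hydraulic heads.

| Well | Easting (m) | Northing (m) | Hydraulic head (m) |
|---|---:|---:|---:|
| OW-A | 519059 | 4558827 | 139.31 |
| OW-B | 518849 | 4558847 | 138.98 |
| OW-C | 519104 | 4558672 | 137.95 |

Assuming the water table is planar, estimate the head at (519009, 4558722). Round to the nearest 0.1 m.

Three-point gradient (reference OW-A): Δ to OW-B = (-210, 20, -0.33), Δ to OW-C = (45, -155, -1.36).
∂h/∂x = +0.002476, ∂h/∂y = +0.009493 (det = 31650).
h(519009, 4558722) = 139.31 + (+0.002476)·(-50) + (+0.009493)·(-105) = 139.31 -0.124 -0.997 = 138.189 m.

138.2 m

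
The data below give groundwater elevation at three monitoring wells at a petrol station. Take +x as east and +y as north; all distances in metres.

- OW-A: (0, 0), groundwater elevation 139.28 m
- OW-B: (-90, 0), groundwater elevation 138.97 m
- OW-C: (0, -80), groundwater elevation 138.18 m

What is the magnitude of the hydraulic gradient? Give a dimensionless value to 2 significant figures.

0.014

∂h/∂x = (138.97 − 139.28) / (-90 − 0) = +0.003444
∂h/∂y = (138.18 − 139.28) / (-80 − 0) = +0.01375
|∇h| = √(0.003444² + 0.01375²) = 0.01417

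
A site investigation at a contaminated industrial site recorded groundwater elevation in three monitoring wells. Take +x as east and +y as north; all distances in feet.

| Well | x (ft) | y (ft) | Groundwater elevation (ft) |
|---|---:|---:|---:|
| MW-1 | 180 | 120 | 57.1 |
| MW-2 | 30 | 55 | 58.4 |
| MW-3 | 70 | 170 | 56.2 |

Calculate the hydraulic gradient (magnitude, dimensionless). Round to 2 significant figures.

0.019

With h = a·x + b·y + c and MW-1 as origin, the differences give:
  (-150)·a + (-65)·b = +1.3
  (-110)·a + 50·b = -0.9
Eliminate b (×50 and ×(-65), subtract): -14650·a = 6.50 → a = ∂h/∂x = -0.0004437
Back-substitute: b = ∂h/∂y = -0.01898.
|∇h| = √(-0.0004437² + -0.01898²) = 0.01899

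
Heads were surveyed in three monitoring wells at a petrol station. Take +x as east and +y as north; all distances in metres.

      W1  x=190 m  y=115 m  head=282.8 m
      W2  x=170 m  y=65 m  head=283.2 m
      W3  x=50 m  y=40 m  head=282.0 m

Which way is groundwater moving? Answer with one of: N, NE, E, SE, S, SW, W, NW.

Differences from W1: to W2 (Δx, Δy, Δh) = (-20, -50, +0.4); to W3 = (-140, -75, -0.8).
Solve a·Δx + b·Δy = Δh: det = (-20)·(-75) − (-140)·(-50) = -5500.
∂h/∂x = [(+0.4)·(-75) − (-0.8)·(-50)] / -5500 = +0.01273
∂h/∂y = [(-20)·(-0.8) − (-140)·(+0.4)] / -5500 = -0.01309
Flow = −∇h = (-0.01273 east, +0.01309 north), which points northwest.

NW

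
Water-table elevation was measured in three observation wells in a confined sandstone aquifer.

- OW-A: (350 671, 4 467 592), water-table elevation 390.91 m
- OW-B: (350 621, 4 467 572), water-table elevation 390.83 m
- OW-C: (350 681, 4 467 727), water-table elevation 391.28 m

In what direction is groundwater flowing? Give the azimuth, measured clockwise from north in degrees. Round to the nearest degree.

Differences from OW-A: to OW-B (Δx, Δy, Δh) = (-50, -20, -0.08); to OW-C = (10, 135, +0.37).
Solve a·Δx + b·Δy = Δh: det = (-50)·135 − 10·(-20) = -6550.
∂h/∂x = [(-0.08)·135 − (+0.37)·(-20)] / -6550 = +0.0005191
∂h/∂y = [(-50)·(+0.37) − 10·(-0.08)] / -6550 = +0.002702
Flow direction (−∇h) has components (-0.0005191 E, -0.002702 N).
Azimuth = atan2(E, N) = atan2(-0.0005191, -0.002702) = 190.9° ≈ 191°.

191°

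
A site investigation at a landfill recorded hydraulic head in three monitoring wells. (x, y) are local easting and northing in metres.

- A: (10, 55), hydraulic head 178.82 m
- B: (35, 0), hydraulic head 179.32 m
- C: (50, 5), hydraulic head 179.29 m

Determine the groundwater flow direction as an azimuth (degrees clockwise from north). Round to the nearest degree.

Taking A as reference: B−A = (25, -55, +0.50); C−A = (40, -50, +0.47).
Determinant of the coordinate differences = 25·(-50) − 40·(-55) = 950.
∂h/∂x = [(+0.50)·(-50) − (+0.47)·(-55)] / 950 = +0.0008947
∂h/∂y = [25·(+0.47) − 40·(+0.50)] / 950 = -0.008684
Flow direction (−∇h) has components (-0.0008947 E, +0.008684 N).
Azimuth = atan2(E, N) = atan2(-0.0008947, +0.008684) = 354.1° ≈ 354°.

354°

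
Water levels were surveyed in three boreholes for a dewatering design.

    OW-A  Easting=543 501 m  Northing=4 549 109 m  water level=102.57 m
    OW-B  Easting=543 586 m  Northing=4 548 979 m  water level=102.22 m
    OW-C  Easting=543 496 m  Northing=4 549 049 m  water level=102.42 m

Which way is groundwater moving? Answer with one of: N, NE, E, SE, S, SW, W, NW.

With h = a·x + b·y + c and OW-A as origin, the differences give:
  85·a + (-130)·b = -0.35
  (-5)·a + (-60)·b = -0.15
Eliminate b (×(-60) and ×(-130), subtract): -5750·a = 1.500 → a = ∂h/∂x = -0.0002609
Back-substitute: b = ∂h/∂y = +0.002522.
Flow = −∇h = (+0.0002609 east, -0.002522 north), which points south.

S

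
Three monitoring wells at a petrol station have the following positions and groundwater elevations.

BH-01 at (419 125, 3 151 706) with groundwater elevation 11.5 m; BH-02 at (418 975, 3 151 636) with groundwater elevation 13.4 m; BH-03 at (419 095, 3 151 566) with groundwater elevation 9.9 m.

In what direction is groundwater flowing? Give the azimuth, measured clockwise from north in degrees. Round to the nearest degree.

128°

With h = a·x + b·y + c and BH-01 as origin, the differences give:
  (-150)·a + (-70)·b = +1.9
  (-30)·a + (-140)·b = -1.6
Eliminate b (×(-140) and ×(-70), subtract): 18900·a = -378.00 → a = ∂h/∂x = -0.02000
Back-substitute: b = ∂h/∂y = +0.01571.
Flow direction (−∇h) has components (+0.02000 E, -0.01571 N).
Azimuth = atan2(E, N) = atan2(+0.02000, -0.01571) = 128.2° ≈ 128°.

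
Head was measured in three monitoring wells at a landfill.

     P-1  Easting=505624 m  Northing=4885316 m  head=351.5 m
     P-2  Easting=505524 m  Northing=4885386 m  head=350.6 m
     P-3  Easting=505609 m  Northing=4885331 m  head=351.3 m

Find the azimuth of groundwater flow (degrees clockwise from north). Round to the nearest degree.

Differences from P-1: to P-2 (Δx, Δy, Δh) = (-100, 70, -0.9); to P-3 = (-15, 15, -0.2).
Solve a·Δx + b·Δy = Δh: det = (-100)·15 − (-15)·70 = -450.
∂h/∂x = [(-0.9)·15 − (-0.2)·70] / -450 = -0.001111
∂h/∂y = [(-100)·(-0.2) − (-15)·(-0.9)] / -450 = -0.01444
Flow direction (−∇h) has components (+0.001111 E, +0.01444 N).
Azimuth = atan2(E, N) = atan2(+0.001111, +0.01444) = 4.4° ≈ 004°.

004°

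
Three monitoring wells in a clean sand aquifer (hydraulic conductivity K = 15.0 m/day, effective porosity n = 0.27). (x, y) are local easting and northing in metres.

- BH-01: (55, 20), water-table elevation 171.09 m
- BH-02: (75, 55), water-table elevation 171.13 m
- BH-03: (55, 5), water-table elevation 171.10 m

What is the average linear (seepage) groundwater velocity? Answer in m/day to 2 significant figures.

0.18 m/day

Taking BH-01 as reference: BH-02−BH-01 = (20, 35, +0.04); BH-03−BH-01 = (0, -15, +0.01).
Solve a·Δx + b·Δy = Δh: det = 20·(-15) − 0·35 = -300.
∂h/∂x = [(+0.04)·(-15) − (+0.01)·35] / -300 = +0.003167
∂h/∂y = [20·(+0.01) − 0·(+0.04)] / -300 = -0.0006667
|∇h| = √(0.003167² + -0.0006667²) = 0.003236
Seepage velocity v = K·i/n = 15.0 × 0.003236 / 0.27 = 0.1798 m/day.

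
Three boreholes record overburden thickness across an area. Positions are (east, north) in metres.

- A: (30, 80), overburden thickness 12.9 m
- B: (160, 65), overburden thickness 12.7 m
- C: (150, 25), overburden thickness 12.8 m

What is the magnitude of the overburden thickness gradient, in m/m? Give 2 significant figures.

0.0027 m/m

Three-point gradient (reference A): Δ to B = (130, -15, -0.2), Δ to C = (120, -55, -0.1).
∂d/∂x = -0.001776, ∂d/∂y = -0.002056 (det = -5350).
|∇f| = √(-0.001776² + -0.002056²) = 0.002717 m/m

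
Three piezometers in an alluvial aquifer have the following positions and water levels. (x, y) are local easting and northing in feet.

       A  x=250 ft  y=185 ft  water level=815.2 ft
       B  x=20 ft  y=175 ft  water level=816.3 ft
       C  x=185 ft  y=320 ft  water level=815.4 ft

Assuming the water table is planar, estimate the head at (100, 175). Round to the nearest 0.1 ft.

815.9 ft

Three-point gradient (reference A): Δ to B = (-230, -10, +1.1), Δ to C = (-65, 135, +0.2).
∂h/∂x = -0.004748, ∂h/∂y = -0.0008044 (det = -31700).
h(100, 175) = 815.2 + (-0.004748)·(-150) + (-0.0008044)·(-10) = 815.2 +0.712 +0.008 = 815.920 ft.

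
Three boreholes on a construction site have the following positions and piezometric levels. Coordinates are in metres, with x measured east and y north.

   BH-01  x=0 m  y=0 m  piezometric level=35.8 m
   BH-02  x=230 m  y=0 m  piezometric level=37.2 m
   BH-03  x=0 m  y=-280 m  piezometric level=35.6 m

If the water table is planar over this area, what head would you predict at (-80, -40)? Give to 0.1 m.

∂h/∂x = (37.2 − 35.8) / (230 − 0) = +0.006087
∂h/∂y = (35.6 − 35.8) / (-280 − 0) = +0.0007143
h(-80, -40) = 35.8 + (+0.006087)·(-80) + (+0.0007143)·(-40) = 35.8 -0.487 -0.029 = 35.284 m.

35.3 m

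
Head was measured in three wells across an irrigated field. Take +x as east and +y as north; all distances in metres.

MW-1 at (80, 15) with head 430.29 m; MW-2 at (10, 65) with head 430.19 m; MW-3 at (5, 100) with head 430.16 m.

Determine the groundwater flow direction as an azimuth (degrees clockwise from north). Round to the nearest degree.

309°

Taking MW-1 as reference: MW-2−MW-1 = (-70, 50, -0.10); MW-3−MW-1 = (-75, 85, -0.13).
Solve a·Δx + b·Δy = Δh: det = (-70)·85 − (-75)·50 = -2200.
∂h/∂x = [(-0.10)·85 − (-0.13)·50] / -2200 = +0.0009091
∂h/∂y = [(-70)·(-0.13) − (-75)·(-0.10)] / -2200 = -0.0007273
Flow direction (−∇h) has components (-0.0009091 E, +0.0007273 N).
Azimuth = atan2(E, N) = atan2(-0.0009091, +0.0007273) = 308.7° ≈ 309°.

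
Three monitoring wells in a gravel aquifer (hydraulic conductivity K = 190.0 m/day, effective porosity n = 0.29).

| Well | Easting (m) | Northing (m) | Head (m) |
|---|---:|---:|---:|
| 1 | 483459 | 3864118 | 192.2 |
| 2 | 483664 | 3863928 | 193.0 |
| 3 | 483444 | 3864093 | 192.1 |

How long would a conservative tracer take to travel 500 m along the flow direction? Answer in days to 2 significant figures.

Three-point gradient (reference 1): Δ to 2 = (205, -190, +0.8), Δ to 3 = (-15, -25, -0.1).
∂h/∂x = +0.004890, ∂h/∂y = +0.001066 (det = -7975).
|∇h| = √(0.004890² + 0.001066²) = 0.005005
Seepage velocity v = K·i/n = 190.0 × 0.005005 / 0.29 = 3.279 m/day.
t = 500 / 3.279 = 152.5 days.

150 days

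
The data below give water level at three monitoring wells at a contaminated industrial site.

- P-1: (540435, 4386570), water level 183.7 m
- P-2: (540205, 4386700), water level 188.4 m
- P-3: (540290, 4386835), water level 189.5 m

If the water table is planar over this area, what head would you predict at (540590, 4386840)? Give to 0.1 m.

186.1 m

Differences from P-1: to P-2 (Δx, Δy, Δh) = (-230, 130, +4.7); to P-3 = (-145, 265, +5.8).
Determinant of the coordinate differences = (-230)·265 − (-145)·130 = -42100.
∂h/∂x = [(+4.7)·265 − (+5.8)·130] / -42100 = -0.01167
∂h/∂y = [(-230)·(+5.8) − (-145)·(+4.7)] / -42100 = +0.01550
h(540590, 4386840) = 183.7 + (-0.01167)·(155) + (+0.01550)·(270) = 183.7 -1.810 +4.185 = 186.075 m.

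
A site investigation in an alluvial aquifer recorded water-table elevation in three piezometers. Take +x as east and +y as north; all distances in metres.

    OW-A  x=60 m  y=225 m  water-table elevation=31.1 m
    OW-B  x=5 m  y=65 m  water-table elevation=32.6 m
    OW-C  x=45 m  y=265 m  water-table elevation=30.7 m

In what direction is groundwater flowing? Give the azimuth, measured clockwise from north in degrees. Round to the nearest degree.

355°

Three-point gradient (reference OW-A): Δ to OW-B = (-55, -160, +1.5), Δ to OW-C = (-15, 40, -0.4).
∂h/∂x = +0.0008696, ∂h/∂y = -0.009674 (det = -4600).
Flow direction (−∇h) has components (-0.0008696 E, +0.009674 N).
Azimuth = atan2(E, N) = atan2(-0.0008696, +0.009674) = 354.9° ≈ 355°.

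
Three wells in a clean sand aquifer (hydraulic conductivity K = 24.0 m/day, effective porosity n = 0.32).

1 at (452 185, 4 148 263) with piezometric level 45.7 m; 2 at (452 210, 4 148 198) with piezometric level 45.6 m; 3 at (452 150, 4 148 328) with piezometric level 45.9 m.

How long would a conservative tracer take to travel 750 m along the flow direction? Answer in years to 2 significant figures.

With h = a·x + b·y + c and 1 as origin, the differences give:
  25·a + (-65)·b = -0.1
  (-35)·a + 65·b = +0.2
Eliminate b (×65 and ×(-65), subtract): -650·a = 6.50 → a = ∂h/∂x = -0.010000
Back-substitute: b = ∂h/∂y = -0.002308.
|∇h| = √(-0.010000² + -0.002308²) = 0.01026
Seepage velocity v = K·i/n = 24.0 × 0.01026 / 0.32 = 0.7695 m/day.
t = 750 / 0.7695 = 974.7 days = 2.67 years.

2.7 years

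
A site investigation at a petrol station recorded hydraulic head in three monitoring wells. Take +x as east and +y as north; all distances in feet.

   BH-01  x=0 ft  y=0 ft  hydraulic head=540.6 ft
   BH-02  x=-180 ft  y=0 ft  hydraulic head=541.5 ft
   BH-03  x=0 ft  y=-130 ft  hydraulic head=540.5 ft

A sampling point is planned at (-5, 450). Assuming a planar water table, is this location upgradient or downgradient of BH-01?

upgradient

∂h/∂x = (541.5 − 540.6) / (-180 − 0) = -0.005000
∂h/∂y = (540.5 − 540.6) / (-130 − 0) = +0.0007692
Head at (-5, 450) = 540.6 + (-0.005000)·(-5) + (+0.0007692)·(450) = 540.97 ft.
That is higher than the 540.6 ft at BH-01, so the point is upgradient.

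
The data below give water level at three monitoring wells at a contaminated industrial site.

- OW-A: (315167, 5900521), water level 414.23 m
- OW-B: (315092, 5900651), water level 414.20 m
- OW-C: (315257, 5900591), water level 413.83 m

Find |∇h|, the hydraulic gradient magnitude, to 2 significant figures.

0.0035

Differences from OW-A: to OW-B (Δx, Δy, Δh) = (-75, 130, -0.03); to OW-C = (90, 70, -0.40).
Solve a·Δx + b·Δy = Δh: det = (-75)·70 − 90·130 = -16950.
∂h/∂x = [(-0.03)·70 − (-0.40)·130] / -16950 = -0.002944
∂h/∂y = [(-75)·(-0.40) − 90·(-0.03)] / -16950 = -0.001929
|∇h| = √(-0.002944² + -0.001929²) = 0.00352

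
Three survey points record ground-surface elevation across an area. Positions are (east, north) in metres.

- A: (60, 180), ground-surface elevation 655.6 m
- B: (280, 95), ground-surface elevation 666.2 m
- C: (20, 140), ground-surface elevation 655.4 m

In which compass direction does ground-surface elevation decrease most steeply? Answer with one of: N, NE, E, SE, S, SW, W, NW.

Differences from A: to B (Δx, Δy, Δh) = (220, -85, +10.6); to C = (-40, -40, -0.2).
Determinant of the coordinate differences = 220·(-40) − (-40)·(-85) = -12200.
∂z/∂x = [(+10.6)·(-40) − (-0.2)·(-85)] / -12200 = +0.03615
∂z/∂y = [220·(-0.2) − (-40)·(+10.6)] / -12200 = -0.03115
Steepest decrease is along −∇f = (-0.03615 E, +0.03115 N) → northwest.

NW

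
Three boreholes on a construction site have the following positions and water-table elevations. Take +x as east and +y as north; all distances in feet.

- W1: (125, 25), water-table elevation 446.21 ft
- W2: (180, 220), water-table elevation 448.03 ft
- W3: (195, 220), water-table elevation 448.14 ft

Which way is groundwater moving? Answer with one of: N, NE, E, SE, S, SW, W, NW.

With h = a·x + b·y + c and W1 as origin, the differences give:
  55·a + 195·b = +1.82
  70·a + 195·b = +1.93
Eliminate b (×195 and ×195, subtract): -2925·a = -21.450 → a = ∂h/∂x = +0.007333
Back-substitute: b = ∂h/∂y = +0.007265.
Flow = −∇h = (-0.007333 east, -0.007265 north), which points southwest.

SW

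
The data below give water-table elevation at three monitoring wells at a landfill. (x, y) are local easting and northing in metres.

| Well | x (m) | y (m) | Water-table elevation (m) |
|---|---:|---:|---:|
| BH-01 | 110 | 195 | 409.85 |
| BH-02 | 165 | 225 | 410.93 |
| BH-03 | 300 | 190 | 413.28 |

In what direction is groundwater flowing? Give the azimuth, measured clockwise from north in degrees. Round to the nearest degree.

261°

Differences from BH-01: to BH-02 (Δx, Δy, Δh) = (55, 30, +1.08); to BH-03 = (190, -5, +3.43).
Solve a·Δx + b·Δy = Δh: det = 55·(-5) − 190·30 = -5975.
∂h/∂x = [(+1.08)·(-5) − (+3.43)·30] / -5975 = +0.01813
∂h/∂y = [55·(+3.43) − 190·(+1.08)] / -5975 = +0.002770
Flow direction (−∇h) has components (-0.01813 E, -0.002770 N).
Azimuth = atan2(E, N) = atan2(-0.01813, -0.002770) = 261.3° ≈ 261°.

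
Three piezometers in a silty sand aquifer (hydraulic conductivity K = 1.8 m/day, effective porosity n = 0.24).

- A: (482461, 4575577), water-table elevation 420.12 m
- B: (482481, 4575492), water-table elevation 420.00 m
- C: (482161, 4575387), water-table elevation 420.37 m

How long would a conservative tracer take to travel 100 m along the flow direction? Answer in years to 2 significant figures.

20 years

With h = a·x + b·y + c and A as origin, the differences give:
  20·a + (-85)·b = -0.12
  (-300)·a + (-190)·b = +0.25
Eliminate b (×(-190) and ×(-85), subtract): -29300·a = 44.050 → a = ∂h/∂x = -0.001503
Back-substitute: b = ∂h/∂y = +0.001058.
|∇h| = √(-0.001503² + 0.001058²) = 0.001838
Seepage velocity v = K·i/n = 1.8 × 0.001838 / 0.24 = 0.01379 m/day.
t = 100 / 0.01379 = 7252 days = 19.9 years.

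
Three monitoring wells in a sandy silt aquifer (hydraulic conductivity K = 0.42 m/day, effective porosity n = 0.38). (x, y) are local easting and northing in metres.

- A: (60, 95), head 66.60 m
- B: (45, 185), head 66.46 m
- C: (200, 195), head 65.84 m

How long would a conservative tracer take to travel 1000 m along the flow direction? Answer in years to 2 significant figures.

Three-point gradient (reference A): Δ to B = (-15, 90, -0.14), Δ to C = (140, 100, -0.76).
∂h/∂x = -0.003858, ∂h/∂y = -0.002199 (det = -14100).
|∇h| = √(-0.003858² + -0.002199²) = 0.004441
Seepage velocity v = K·i/n = 0.42 × 0.004441 / 0.38 = 0.004908 m/day.
t = 1000 / 0.004908 = 2.037e+05 days = 558 years.

560 years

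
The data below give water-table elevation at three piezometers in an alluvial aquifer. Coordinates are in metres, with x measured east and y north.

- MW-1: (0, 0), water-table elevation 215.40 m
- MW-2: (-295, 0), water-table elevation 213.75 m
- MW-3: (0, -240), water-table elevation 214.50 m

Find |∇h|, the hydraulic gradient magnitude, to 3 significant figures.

∂h/∂x = (213.75 − 215.40) / (-295 − 0) = +0.005593
∂h/∂y = (214.50 − 215.40) / (-240 − 0) = +0.003750
|∇h| = √(0.005593² + 0.003750²) = 0.006734

0.00673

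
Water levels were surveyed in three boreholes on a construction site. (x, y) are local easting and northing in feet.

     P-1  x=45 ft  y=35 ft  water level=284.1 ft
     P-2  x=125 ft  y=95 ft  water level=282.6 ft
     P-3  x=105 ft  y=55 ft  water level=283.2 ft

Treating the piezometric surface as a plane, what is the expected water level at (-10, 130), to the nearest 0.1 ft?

283.9 ft

With h = a·x + b·y + c and P-1 as origin, the differences give:
  80·a + 60·b = -1.5
  60·a + 20·b = -0.9
Eliminate b (×20 and ×60, subtract): -2000·a = 24.00 → a = ∂h/∂x = -0.01200
Back-substitute: b = ∂h/∂y = -0.009000.
h(-10, 130) = 284.1 + (-0.01200)·(-55) + (-0.009000)·(95) = 284.1 +0.660 -0.855 = 283.905 ft.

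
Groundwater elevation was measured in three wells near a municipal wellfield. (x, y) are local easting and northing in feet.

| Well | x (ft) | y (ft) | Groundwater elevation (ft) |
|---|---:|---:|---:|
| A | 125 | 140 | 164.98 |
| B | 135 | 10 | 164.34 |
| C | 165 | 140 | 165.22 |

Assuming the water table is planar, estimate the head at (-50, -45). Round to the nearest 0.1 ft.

Differences from A: to B (Δx, Δy, Δh) = (10, -130, -0.64); to C = (40, 0, +0.24).
Determinant of the coordinate differences = 10·0 − 40·(-130) = 5200.
∂h/∂x = [(-0.64)·0 − (+0.24)·(-130)] / 5200 = +0.006000
∂h/∂y = [10·(+0.24) − 40·(-0.64)] / 5200 = +0.005385
h(-50, -45) = 164.98 + (+0.006000)·(-175) + (+0.005385)·(-185) = 164.98 -1.050 -0.996 = 162.934 ft.

162.9 ft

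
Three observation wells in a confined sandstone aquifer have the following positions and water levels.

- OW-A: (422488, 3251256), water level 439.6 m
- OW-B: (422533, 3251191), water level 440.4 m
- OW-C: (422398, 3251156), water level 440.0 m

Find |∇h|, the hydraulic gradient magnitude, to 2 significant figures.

0.010

Taking OW-A as reference: OW-B−OW-A = (45, -65, +0.8); OW-C−OW-A = (-90, -100, +0.4).
Determinant of the coordinate differences = 45·(-100) − (-90)·(-65) = -10350.
∂h/∂x = [(+0.8)·(-100) − (+0.4)·(-65)] / -10350 = +0.005217
∂h/∂y = [45·(+0.4) − (-90)·(+0.8)] / -10350 = -0.008696
|∇h| = √(0.005217² + -0.008696²) = 0.01014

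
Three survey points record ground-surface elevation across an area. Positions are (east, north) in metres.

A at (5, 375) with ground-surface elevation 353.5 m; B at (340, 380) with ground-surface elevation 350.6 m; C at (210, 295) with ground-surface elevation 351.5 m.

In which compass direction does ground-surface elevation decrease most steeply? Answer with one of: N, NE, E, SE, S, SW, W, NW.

Taking A as reference: B−A = (335, 5, -2.9); C−A = (205, -80, -2.0).
Solve a·Δx + b·Δy = Δz: det = 335·(-80) − 205·5 = -27825.
∂z/∂x = [(-2.9)·(-80) − (-2.0)·5] / -27825 = -0.008697
∂z/∂y = [335·(-2.0) − 205·(-2.9)] / -27825 = +0.002713
Steepest decrease is along −∇f = (+0.008697 E, -0.002713 N) → east.

E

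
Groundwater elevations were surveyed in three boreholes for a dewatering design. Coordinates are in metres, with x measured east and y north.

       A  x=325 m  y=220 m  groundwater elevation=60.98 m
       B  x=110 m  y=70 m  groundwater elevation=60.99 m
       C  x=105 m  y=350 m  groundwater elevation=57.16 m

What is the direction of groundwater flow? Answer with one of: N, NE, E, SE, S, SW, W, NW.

Differences from A: to B (Δx, Δy, Δh) = (-215, -150, +0.01); to C = (-220, 130, -3.82).
Determinant of the coordinate differences = (-215)·130 − (-220)·(-150) = -60950.
∂h/∂x = [(+0.01)·130 − (-3.82)·(-150)] / -60950 = +0.009380
∂h/∂y = [(-215)·(-3.82) − (-220)·(+0.01)] / -60950 = -0.01351
Flow = −∇h = (-0.009380 east, +0.01351 north), which points northwest.

NW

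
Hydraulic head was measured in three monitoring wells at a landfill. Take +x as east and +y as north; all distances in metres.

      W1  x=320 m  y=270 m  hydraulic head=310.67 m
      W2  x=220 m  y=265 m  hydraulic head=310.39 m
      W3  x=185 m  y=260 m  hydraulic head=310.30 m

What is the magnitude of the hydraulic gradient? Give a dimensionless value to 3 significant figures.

With h = a·x + b·y + c and W1 as origin, the differences give:
  (-100)·a + (-5)·b = -0.28
  (-135)·a + (-10)·b = -0.37
Eliminate b (×(-10) and ×(-5), subtract): 325·a = 0.950 → a = ∂h/∂x = +0.002923
Back-substitute: b = ∂h/∂y = -0.002462.
|∇h| = √(0.002923² + -0.002462²) = 0.003822

0.00382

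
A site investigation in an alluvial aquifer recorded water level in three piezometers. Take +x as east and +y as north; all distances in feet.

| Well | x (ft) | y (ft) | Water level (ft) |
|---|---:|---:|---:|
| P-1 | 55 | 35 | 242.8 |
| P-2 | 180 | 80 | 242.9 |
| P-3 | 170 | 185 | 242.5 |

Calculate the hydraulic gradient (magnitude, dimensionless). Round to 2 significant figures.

0.0042

Taking P-1 as reference: P-2−P-1 = (125, 45, +0.1); P-3−P-1 = (115, 150, -0.3).
Solve a·Δx + b·Δy = Δh: det = 125·150 − 115·45 = 13575.
∂h/∂x = [(+0.1)·150 − (-0.3)·45] / 13575 = +0.002099
∂h/∂y = [125·(-0.3) − 115·(+0.1)] / 13575 = -0.003610
|∇h| = √(0.002099² + -0.003610²) = 0.004176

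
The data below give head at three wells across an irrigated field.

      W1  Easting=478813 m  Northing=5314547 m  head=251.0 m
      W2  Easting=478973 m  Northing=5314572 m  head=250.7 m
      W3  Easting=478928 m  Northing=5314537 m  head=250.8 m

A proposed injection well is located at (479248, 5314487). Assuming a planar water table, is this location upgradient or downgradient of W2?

downgradient

Differences from W1: to W2 (Δx, Δy, Δh) = (160, 25, -0.3); to W3 = (115, -10, -0.2).
Solve a·Δx + b·Δy = Δh: det = 160·(-10) − 115·25 = -4475.
∂h/∂x = [(-0.3)·(-10) − (-0.2)·25] / -4475 = -0.001788
∂h/∂y = [160·(-0.2) − 115·(-0.3)] / -4475 = -0.0005587
Head at (479248, 5314487) = 251.0 + (-0.001788)·(435) + (-0.0005587)·(-60) = 250.26 m.
That is lower than the 250.7 m at W2, so the point is downgradient.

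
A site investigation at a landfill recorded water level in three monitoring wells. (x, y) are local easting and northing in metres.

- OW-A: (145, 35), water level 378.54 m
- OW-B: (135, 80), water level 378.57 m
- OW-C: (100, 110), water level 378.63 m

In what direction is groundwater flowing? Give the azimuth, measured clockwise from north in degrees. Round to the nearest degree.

Differences from OW-A: to OW-B (Δx, Δy, Δh) = (-10, 45, +0.03); to OW-C = (-45, 75, +0.09).
Determinant of the coordinate differences = (-10)·75 − (-45)·45 = 1275.
∂h/∂x = [(+0.03)·75 − (+0.09)·45] / 1275 = -0.001412
∂h/∂y = [(-10)·(+0.09) − (-45)·(+0.03)] / 1275 = +0.0003529
Flow direction (−∇h) has components (+0.001412 E, -0.0003529 N).
Azimuth = atan2(E, N) = atan2(+0.001412, -0.0003529) = 104.0° ≈ 104°.

104°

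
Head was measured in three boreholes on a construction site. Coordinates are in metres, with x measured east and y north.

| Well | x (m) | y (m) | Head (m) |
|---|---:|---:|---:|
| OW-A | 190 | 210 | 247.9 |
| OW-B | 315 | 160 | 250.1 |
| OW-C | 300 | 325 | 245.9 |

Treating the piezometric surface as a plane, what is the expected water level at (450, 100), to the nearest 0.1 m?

With h = a·x + b·y + c and OW-A as origin, the differences give:
  125·a + (-50)·b = +2.2
  110·a + 115·b = -2.0
Eliminate b (×115 and ×(-50), subtract): 19875·a = 153.00 → a = ∂h/∂x = +0.007698
Back-substitute: b = ∂h/∂y = -0.02475.
h(450, 100) = 247.9 + (+0.007698)·(260) + (-0.02475)·(-110) = 247.9 +2.002 +2.723 = 252.625 m.

252.6 m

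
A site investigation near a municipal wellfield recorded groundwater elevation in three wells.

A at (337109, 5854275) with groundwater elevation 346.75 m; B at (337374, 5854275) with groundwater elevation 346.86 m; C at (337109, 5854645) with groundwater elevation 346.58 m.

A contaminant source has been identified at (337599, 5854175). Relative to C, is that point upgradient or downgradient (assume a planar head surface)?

upgradient

∂h/∂x = (346.86 − 346.75) / (337374 − 337109) = +0.0004151
∂h/∂y = (346.58 − 346.75) / (5854645 − 5854275) = -0.0004595
Head at (337599, 5854175) = 346.75 + (+0.0004151)·(490) + (-0.0004595)·(-100) = 347.00 m.
That is higher than the 346.58 m at C, so the point is upgradient.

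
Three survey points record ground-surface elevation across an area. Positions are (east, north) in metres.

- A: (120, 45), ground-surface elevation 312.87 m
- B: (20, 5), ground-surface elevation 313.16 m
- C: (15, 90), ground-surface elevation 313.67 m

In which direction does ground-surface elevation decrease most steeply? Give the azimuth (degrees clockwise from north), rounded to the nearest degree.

Taking A as reference: B−A = (-100, -40, +0.29); C−A = (-105, 45, +0.80).
Determinant of the coordinate differences = (-100)·45 − (-105)·(-40) = -8700.
∂z/∂x = [(+0.29)·45 − (+0.80)·(-40)] / -8700 = -0.005178
∂z/∂y = [(-100)·(+0.80) − (-105)·(+0.29)] / -8700 = +0.005695
Steepest decrease is along −∇f: components (+0.005178 E, -0.005695 N).
Azimuth = atan2(+0.005178, -0.005695) = 137.7° ≈ 138°.

138°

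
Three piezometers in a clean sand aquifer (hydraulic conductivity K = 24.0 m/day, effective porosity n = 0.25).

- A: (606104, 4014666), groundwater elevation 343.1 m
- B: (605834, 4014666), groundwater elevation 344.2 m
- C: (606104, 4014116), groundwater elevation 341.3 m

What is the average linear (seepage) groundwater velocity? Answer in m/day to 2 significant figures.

0.50 m/day

∂h/∂x = (344.2 − 343.1) / (605834 − 606104) = -0.004074
∂h/∂y = (341.3 − 343.1) / (4014116 − 4014666) = +0.003273
|∇h| = √(-0.004074² + 0.003273²) = 0.005226
Seepage velocity v = K·i/n = 24.0 × 0.005226 / 0.25 = 0.5017 m/day.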